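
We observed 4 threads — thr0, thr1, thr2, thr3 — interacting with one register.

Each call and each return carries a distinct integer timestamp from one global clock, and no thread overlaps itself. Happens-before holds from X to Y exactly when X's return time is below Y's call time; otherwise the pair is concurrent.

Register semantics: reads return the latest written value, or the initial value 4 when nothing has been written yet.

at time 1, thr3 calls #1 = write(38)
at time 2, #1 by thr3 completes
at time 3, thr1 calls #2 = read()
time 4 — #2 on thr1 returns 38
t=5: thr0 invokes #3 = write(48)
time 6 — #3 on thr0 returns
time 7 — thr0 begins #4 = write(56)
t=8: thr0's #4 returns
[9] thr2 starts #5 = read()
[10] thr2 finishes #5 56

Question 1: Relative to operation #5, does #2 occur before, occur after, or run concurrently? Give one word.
Answer: before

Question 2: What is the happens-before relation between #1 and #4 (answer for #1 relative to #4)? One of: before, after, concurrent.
Answer: before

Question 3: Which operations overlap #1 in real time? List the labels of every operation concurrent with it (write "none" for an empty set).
Answer: none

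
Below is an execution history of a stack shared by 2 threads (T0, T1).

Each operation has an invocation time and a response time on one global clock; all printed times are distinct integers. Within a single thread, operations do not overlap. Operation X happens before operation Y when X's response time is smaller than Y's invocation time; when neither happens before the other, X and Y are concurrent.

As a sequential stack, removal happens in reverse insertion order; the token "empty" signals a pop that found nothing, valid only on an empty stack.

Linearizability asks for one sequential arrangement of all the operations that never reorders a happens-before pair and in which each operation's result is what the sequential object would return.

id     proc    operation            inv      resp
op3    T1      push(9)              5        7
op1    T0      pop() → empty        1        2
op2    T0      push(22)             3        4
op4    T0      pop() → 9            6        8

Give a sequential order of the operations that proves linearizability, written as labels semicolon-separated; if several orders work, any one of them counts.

after step 1 (op1 pop() → empty): stack <>
after step 2 (op2 push(22)): stack <22>
after step 3 (op3 push(9)): stack <22,9>
after step 4 (op4 pop() → 9): stack <22>

op1; op2; op3; op4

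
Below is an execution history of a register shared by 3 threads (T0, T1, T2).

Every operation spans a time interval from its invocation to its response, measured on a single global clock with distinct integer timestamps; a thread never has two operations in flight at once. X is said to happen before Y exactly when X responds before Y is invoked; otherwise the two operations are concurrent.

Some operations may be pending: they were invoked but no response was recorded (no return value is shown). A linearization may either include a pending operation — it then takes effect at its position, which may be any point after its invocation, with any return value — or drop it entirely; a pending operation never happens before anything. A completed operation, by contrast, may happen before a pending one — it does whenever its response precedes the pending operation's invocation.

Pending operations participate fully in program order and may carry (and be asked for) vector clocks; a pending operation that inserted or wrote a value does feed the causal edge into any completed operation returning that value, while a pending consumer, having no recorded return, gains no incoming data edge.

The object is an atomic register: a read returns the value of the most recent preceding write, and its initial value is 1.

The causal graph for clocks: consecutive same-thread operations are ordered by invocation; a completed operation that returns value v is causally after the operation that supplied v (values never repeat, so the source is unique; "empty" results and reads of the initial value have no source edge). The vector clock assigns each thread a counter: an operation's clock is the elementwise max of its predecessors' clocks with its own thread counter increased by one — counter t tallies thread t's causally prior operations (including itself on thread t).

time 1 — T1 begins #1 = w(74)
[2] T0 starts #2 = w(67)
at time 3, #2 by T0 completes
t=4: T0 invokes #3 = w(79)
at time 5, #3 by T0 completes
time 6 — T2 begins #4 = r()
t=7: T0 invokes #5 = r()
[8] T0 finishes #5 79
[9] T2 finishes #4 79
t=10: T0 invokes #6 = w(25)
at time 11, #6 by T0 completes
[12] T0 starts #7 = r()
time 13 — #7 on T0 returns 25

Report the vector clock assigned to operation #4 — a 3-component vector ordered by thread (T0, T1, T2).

(2, 0, 1)

#1, invoked 1, has no incoming edges; only T1's bump applies → (0, 1, 0)
#2, invoked 2, has no incoming edges; only T0's bump applies → (1, 0, 0)
invoked at 4, #3 merges VC(#2)=(1, 0, 0) and bumps T0's slot → (2, 0, 0)
invoked at 6, #4 merges VC(#3)=(2, 0, 0) and bumps T2's slot → (2, 0, 1)
invoked at 7, #5 merges VC(#3)=(2, 0, 0) and bumps T0's slot → (3, 0, 0)
invoked at 10, #6 merges VC(#5)=(3, 0, 0) and bumps T0's slot → (4, 0, 0)
invoked at 12, #7 merges VC(#6)=(4, 0, 0) and bumps T0's slot → (5, 0, 0)
target: VC(#4) = (2, 0, 1)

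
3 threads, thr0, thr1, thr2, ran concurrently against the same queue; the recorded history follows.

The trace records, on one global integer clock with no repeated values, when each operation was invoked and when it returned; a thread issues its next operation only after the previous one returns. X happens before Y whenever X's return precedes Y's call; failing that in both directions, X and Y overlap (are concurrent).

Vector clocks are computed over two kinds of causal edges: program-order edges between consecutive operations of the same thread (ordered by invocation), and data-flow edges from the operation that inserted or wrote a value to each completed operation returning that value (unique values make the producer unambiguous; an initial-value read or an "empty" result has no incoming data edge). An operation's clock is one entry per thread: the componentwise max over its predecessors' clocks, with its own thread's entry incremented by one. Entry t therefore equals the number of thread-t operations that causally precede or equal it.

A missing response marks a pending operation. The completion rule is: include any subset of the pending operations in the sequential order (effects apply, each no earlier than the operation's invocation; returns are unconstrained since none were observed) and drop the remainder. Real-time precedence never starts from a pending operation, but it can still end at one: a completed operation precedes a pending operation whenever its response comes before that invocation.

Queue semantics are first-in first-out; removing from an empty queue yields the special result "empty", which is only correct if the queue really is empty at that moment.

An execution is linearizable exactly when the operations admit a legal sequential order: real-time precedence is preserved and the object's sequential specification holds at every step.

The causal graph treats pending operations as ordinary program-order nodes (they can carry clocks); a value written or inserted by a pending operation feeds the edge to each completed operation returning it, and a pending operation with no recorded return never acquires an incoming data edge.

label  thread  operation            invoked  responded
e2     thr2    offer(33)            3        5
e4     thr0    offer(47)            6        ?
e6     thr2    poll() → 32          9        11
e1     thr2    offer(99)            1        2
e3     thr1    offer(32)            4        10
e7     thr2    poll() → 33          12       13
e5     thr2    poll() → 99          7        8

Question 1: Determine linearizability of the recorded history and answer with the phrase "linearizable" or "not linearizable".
a witness: e1, e3, e2, e4, e5, e6, e7
1. e1 offer(99), leaving queue <99>
2. e3 offer(32), leaving queue <99,32>
3. e2 offer(33), leaving queue <99,32,33>
4. e4 offer(47) (pending, included), leaving queue <99,32,33,47>
5. e5 poll() → 99, leaving queue <32,33,47>
6. e6 poll() → 32, leaving queue <33,47>
7. e7 poll() → 33, leaving queue <47>

linearizable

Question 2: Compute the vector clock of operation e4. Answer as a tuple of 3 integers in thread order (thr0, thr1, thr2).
no predecessors for e1 (invoked 1): thr2 increments from zero → (0, 0, 1)
no predecessors for e3 (invoked 4): thr1 increments from zero → (0, 1, 0)
no predecessors for e4 (invoked 6): thr0 increments from zero → (1, 0, 0)
VC(e2, invoked at 3): max of VC(e1)=(0, 0, 1), then +1 on thread thr2 → (0, 0, 2)
VC(e5, invoked at 7): max of VC(e1)=(0, 0, 1), VC(e2)=(0, 0, 2), then +1 on thread thr2 → (0, 0, 3)
VC(e6, invoked at 9): max of VC(e3)=(0, 1, 0), VC(e5)=(0, 0, 3), then +1 on thread thr2 → (0, 1, 4)
VC(e7, invoked at 12): max of VC(e2)=(0, 0, 2), VC(e6)=(0, 1, 4), then +1 on thread thr2 → (0, 1, 5)
target: VC(e4) = (1, 0, 0)

(1, 0, 0)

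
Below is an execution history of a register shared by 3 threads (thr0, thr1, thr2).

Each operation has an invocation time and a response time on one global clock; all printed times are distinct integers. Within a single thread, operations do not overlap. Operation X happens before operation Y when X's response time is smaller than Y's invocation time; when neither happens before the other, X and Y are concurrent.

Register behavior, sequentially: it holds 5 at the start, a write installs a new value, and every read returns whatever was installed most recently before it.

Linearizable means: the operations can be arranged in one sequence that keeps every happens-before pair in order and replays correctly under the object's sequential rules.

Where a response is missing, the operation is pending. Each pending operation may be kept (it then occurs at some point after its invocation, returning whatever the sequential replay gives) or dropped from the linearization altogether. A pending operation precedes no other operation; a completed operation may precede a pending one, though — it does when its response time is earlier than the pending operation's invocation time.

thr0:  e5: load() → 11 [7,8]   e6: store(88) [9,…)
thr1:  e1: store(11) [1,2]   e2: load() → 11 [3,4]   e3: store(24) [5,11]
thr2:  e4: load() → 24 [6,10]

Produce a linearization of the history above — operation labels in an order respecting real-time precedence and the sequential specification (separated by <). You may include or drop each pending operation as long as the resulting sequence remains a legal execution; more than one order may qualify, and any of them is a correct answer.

step 1: e1 store(11) — value 11
step 2: e2 load() → 11 — value 11
step 3: e5 load() → 11 — value 11
step 4: e3 store(24) — value 24
step 5: e4 load() → 24 — value 24

e1 < e2 < e5 < e3 < e4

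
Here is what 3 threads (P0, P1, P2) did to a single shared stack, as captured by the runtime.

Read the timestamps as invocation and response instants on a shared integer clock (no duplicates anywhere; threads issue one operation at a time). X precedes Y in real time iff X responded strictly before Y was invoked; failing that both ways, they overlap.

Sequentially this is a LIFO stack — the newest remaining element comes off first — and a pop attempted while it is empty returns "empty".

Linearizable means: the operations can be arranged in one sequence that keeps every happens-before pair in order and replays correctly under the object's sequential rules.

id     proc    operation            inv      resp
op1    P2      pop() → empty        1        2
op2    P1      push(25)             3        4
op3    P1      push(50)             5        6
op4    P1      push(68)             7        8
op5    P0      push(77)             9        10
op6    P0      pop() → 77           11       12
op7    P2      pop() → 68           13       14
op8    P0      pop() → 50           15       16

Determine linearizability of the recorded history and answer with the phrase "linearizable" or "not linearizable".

one valid linearization: op1, op2, op3, op4, op5, op6, op7, op8
step 1: op1 pop() → empty — stack <>
step 2: op2 push(25) — stack <25>
step 3: op3 push(50) — stack <25,50>
step 4: op4 push(68) — stack <25,50,68>
step 5: op5 push(77) — stack <25,50,68,77>
step 6: op6 pop() → 77 — stack <25,50,68>
step 7: op7 pop() → 68 — stack <25,50>
step 8: op8 pop() → 50 — stack <25>

linearizable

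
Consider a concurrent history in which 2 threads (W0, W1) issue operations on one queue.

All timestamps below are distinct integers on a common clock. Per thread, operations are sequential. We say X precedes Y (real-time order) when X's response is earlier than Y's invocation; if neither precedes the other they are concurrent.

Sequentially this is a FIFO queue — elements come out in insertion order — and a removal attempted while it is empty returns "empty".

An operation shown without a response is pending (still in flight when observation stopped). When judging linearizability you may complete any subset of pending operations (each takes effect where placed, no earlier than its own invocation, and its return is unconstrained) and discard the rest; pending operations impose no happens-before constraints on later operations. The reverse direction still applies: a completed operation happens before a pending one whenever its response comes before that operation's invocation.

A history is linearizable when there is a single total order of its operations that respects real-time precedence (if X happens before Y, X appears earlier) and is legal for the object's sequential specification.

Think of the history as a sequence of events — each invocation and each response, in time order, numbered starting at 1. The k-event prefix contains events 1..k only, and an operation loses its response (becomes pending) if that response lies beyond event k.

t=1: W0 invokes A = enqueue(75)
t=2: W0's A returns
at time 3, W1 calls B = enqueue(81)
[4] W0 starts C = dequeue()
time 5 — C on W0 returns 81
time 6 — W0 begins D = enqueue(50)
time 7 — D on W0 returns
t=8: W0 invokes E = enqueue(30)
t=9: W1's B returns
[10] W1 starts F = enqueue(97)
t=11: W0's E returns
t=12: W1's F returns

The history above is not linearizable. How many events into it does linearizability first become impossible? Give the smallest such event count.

events 1..4 are linearizable, e.g. via A:
step 1: A enqueue(75) — queue <75>
adding event 5 (C responds at 5) leaves no legal real-time order
completion choices over the 1 pending operation (B) were checked; none helps
take A, C (pending dropped): step 2 already fails, because C dequeue() → 81 cannot occur there

5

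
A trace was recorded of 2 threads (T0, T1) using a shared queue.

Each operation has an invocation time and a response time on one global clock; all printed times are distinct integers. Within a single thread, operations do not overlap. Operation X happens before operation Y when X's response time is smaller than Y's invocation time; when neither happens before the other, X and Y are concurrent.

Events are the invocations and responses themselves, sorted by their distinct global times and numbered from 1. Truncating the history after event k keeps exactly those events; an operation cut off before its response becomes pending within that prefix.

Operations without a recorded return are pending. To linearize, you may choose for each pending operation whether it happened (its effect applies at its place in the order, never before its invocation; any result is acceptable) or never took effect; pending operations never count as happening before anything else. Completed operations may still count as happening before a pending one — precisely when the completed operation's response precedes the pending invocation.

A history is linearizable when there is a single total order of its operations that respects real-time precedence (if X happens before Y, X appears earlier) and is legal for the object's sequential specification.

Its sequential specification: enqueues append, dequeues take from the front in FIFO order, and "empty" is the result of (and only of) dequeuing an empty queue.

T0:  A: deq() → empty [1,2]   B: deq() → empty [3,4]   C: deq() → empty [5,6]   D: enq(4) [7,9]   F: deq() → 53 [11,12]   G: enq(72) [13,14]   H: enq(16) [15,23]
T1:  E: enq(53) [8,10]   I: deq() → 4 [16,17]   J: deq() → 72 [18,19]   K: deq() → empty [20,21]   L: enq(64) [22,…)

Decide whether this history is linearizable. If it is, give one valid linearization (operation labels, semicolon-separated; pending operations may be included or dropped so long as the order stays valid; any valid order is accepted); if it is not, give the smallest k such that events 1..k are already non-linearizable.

linearizable — witness: A; B; C; E; D; F; G; I; J; K; H

step 1: A deq() → empty — queue <>
step 2: B deq() → empty — queue <>
step 3: C deq() → empty — queue <>
step 4: E enq(53) — queue <53>
step 5: D enq(4) — queue <53,4>
step 6: F deq() → 53 — queue <4>
step 7: G enq(72) — queue <4,72>
step 8: I deq() → 4 — queue <72>
step 9: J deq() → 72 — queue <>
step 10: K deq() → empty — queue <>
step 11: H enq(16) — queue <16>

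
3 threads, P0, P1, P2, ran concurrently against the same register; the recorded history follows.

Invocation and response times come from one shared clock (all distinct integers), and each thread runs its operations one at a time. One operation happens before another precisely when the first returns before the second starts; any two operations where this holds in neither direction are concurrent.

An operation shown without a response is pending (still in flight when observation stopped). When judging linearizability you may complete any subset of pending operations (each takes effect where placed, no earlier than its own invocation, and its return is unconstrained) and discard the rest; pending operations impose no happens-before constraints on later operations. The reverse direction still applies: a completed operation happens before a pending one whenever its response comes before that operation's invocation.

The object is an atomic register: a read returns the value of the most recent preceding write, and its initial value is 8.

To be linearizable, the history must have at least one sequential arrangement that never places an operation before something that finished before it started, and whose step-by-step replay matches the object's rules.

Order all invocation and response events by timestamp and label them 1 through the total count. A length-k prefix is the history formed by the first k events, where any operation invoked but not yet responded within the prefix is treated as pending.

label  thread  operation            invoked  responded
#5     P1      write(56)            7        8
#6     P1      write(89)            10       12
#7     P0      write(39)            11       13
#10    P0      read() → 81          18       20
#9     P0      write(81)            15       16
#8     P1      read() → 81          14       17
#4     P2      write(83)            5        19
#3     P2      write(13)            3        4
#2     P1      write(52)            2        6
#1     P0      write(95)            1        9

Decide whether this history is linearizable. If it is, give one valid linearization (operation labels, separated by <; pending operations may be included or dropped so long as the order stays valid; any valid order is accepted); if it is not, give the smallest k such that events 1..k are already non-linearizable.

1. #1 write(95), leaving value 95
2. #2 write(52), leaving value 52
3. #3 write(13), leaving value 13
4. #4 write(83), leaving value 83
5. #5 write(56), leaving value 56
6. #6 write(89), leaving value 89
7. #7 write(39), leaving value 39
8. #9 write(81), leaving value 81
9. #8 read() → 81, leaving value 81
10. #10 read() → 81, leaving value 81

linearizable — witness: #1 < #2 < #3 < #4 < #5 < #6 < #7 < #9 < #8 < #10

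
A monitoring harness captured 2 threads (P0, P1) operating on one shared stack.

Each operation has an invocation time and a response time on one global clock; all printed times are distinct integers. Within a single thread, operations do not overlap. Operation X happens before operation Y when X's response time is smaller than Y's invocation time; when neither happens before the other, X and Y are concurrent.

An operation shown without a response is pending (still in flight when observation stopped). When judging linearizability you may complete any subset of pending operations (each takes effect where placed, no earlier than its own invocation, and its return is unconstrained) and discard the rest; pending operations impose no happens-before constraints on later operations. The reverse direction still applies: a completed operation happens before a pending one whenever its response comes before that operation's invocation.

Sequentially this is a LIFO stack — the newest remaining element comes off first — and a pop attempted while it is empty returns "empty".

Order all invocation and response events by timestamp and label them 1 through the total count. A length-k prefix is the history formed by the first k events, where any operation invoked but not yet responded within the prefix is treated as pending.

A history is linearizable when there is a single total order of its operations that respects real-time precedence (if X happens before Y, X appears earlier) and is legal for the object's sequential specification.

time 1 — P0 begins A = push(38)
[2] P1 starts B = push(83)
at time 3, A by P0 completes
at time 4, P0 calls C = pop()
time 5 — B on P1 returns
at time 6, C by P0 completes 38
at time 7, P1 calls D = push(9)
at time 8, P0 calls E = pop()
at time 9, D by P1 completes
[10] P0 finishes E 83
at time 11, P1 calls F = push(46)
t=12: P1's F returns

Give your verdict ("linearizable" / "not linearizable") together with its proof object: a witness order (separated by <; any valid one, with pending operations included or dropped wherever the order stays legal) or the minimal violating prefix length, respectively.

linearizable — witness: A < C < B < E < D < F

step 1: A push(38) — stack <38>
step 2: C pop() → 38 — stack <>
step 3: B push(83) — stack <83>
step 4: E pop() → 83 — stack <>
step 5: D push(9) — stack <9>
step 6: F push(46) — stack <9,46>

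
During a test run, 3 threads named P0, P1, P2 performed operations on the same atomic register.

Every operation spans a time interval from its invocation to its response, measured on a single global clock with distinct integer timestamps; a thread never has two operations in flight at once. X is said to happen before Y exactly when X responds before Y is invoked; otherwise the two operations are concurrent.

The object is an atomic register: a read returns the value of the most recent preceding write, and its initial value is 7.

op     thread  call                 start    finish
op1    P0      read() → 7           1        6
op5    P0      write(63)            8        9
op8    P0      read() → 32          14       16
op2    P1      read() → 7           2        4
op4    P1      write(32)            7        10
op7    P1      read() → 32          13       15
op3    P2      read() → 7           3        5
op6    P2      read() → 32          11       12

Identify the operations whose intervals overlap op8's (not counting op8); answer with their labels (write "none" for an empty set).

op8 spans [14,16]: anything still running between times 14 and 16 counts as concurrent
op1 [1,6]: before
op2 [2,4]: before
op3 [3,5]: before
op4 [7,10]: before
op5 [8,9]: before
op6 [11,12]: before
op7 [13,15]: concurrent

op7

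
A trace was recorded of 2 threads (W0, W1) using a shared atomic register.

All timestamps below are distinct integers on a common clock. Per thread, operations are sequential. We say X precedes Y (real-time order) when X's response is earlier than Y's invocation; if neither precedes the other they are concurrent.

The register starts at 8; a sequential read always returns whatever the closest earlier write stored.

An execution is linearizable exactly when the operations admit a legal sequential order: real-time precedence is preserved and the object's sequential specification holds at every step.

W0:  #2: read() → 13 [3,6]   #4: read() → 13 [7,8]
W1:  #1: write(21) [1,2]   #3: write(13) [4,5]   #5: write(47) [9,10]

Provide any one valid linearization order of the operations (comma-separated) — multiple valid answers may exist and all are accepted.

step 1: #1 write(21) — value 21
step 2: #3 write(13) — value 13
step 3: #2 read() → 13 — value 13
step 4: #4 read() → 13 — value 13
step 5: #5 write(47) — value 47

#1, #3, #2, #4, #5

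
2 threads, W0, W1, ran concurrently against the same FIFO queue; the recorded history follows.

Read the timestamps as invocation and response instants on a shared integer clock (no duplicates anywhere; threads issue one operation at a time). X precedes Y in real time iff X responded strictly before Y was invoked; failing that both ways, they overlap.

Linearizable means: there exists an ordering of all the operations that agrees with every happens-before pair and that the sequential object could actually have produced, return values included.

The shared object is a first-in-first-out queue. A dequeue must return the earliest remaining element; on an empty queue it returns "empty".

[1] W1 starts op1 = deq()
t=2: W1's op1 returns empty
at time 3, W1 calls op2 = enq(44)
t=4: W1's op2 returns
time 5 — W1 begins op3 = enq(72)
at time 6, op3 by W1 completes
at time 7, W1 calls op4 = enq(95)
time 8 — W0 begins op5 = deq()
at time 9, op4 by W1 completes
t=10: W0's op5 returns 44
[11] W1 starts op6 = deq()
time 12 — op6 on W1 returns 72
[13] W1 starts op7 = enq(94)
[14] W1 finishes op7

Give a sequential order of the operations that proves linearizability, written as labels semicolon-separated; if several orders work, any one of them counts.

after step 1 (op1 deq() → empty): queue <>
after step 2 (op2 enq(44)): queue <44>
after step 3 (op3 enq(72)): queue <44,72>
after step 4 (op4 enq(95)): queue <44,72,95>
after step 5 (op5 deq() → 44): queue <72,95>
after step 6 (op6 deq() → 72): queue <95>
after step 7 (op7 enq(94)): queue <95,94>

op1; op2; op3; op4; op5; op6; op7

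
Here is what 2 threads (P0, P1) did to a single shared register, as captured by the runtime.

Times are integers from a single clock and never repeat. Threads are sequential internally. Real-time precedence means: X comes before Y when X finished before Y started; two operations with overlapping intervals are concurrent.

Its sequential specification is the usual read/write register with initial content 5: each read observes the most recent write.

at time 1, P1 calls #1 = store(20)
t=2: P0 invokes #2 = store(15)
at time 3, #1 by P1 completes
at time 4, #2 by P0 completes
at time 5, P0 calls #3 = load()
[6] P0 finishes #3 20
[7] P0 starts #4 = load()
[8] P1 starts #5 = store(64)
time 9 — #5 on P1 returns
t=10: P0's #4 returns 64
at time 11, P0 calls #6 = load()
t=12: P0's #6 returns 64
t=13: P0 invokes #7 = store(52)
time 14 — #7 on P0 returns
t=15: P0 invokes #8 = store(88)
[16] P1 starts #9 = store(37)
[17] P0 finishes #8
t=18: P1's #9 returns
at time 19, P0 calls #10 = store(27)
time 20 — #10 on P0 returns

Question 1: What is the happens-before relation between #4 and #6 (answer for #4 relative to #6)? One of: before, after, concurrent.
before

#4 spans [7,10], #6 spans [11,12]
resp(#4)=10 < inv(#6)=11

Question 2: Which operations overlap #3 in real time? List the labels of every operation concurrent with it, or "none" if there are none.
none

#3 spans [5,6]: anything still running between times 5 and 6 counts as concurrent
#1 [1,3]: before
#2 [2,4]: before
#4 [7,10]: after
#5 [8,9]: after
#6 [11,12]: after
#7 [13,14]: after
#8 [15,17]: after
#9 [16,18]: after
#10 [19,20]: after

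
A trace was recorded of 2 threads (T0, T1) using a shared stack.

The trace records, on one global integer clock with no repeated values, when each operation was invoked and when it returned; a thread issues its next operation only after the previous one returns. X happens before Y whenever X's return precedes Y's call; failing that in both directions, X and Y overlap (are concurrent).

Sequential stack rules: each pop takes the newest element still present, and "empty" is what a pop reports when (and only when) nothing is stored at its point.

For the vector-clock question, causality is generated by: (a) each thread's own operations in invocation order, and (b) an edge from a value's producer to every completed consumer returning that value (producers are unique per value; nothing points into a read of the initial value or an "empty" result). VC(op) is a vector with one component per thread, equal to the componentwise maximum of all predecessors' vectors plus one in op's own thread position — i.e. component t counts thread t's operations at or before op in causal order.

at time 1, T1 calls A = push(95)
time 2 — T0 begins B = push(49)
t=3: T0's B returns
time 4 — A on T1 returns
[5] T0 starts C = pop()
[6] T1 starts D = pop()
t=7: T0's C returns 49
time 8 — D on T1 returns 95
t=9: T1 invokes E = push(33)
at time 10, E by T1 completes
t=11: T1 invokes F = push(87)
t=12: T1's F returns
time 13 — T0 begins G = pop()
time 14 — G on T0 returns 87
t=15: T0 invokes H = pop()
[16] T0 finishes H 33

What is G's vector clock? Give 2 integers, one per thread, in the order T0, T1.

A (invocation 1): nothing precedes it; T1's component alone gives (0, 1)
B (invocation 2): nothing precedes it; T0's component alone gives (1, 0)
merge at D (invoked 6): VC(A)=(0, 1), own-thread bump on T1 → (0, 2)
merge at C (invoked 5): VC(B)=(1, 0), own-thread bump on T0 → (2, 0)
merge at E (invoked 9): VC(D)=(0, 2), own-thread bump on T1 → (0, 3)
merge at F (invoked 11): VC(E)=(0, 3), own-thread bump on T1 → (0, 4)
merge at G (invoked 13): VC(C)=(2, 0), VC(F)=(0, 4), own-thread bump on T0 → (3, 4)
merge at H (invoked 15): VC(E)=(0, 3), VC(G)=(3, 4), own-thread bump on T0 → (4, 4)
target: VC(G) = (3, 4)

(3, 4)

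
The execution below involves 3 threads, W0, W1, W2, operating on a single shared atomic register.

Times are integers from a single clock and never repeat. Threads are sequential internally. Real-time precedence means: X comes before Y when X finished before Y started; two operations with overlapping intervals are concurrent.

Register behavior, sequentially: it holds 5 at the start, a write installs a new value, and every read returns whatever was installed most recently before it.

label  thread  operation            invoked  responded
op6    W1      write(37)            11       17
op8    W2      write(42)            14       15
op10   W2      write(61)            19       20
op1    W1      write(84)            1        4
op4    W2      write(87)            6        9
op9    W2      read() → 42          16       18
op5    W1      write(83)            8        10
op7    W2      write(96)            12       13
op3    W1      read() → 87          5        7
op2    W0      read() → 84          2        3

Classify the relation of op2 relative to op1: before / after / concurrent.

concurrent

op2 spans [2,3], op1 spans [1,4]
the intervals overlap in both directions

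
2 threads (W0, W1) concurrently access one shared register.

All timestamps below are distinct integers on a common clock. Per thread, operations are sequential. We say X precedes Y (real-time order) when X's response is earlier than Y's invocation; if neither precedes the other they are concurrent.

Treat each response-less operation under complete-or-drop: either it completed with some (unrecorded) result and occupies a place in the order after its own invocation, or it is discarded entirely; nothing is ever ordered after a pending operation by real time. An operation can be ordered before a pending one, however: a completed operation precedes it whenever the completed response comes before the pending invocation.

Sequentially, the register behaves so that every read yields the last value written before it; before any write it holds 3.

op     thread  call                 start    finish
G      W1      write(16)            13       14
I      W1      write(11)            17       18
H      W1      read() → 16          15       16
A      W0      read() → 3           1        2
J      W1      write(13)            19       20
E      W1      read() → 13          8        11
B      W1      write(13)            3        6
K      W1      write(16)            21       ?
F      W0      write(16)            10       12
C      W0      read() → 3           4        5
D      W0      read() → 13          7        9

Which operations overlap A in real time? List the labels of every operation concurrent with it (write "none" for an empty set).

none

overlap test against A [1,2]: concurrent iff the interval meets 1..2
B [3,6]: after
C [4,5]: after
D [7,9]: after
E [8,11]: after
F [10,12]: after
G [13,14]: after
H [15,16]: after
I [17,18]: after
J [19,20]: after
K [21,…): after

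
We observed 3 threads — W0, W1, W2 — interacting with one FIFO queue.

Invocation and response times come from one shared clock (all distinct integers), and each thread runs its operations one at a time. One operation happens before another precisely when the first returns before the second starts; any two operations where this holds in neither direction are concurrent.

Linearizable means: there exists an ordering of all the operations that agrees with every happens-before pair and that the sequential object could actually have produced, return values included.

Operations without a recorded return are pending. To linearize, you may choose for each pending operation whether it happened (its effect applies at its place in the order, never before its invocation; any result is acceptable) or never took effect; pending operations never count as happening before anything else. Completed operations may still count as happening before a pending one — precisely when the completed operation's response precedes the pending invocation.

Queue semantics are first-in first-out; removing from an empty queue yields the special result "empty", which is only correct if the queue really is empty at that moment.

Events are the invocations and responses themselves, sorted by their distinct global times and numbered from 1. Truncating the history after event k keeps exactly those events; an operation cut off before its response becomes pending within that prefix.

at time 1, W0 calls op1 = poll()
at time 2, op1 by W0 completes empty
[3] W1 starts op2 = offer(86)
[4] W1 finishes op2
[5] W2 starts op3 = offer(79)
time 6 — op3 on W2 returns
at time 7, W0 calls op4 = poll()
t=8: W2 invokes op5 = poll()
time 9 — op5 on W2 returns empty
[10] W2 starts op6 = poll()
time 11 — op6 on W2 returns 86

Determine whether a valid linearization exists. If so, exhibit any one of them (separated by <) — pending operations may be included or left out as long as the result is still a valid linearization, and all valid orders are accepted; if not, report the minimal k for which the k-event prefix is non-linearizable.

not linearizable — minimal violating prefix: 9 events

events 1..8 are fine; event 9 — the response of op5 at time 9 — makes the prefix non-linearizable
exhaustive check: the 4 completed FIFO queue ops admit one real-time order; illegal
including or dropping the 1 pending operation (op4) in any combination fails
sample order op1, op2, op3, op5 (pending dropped) stalls at step 4 — op5 poll() → empty has no legal effect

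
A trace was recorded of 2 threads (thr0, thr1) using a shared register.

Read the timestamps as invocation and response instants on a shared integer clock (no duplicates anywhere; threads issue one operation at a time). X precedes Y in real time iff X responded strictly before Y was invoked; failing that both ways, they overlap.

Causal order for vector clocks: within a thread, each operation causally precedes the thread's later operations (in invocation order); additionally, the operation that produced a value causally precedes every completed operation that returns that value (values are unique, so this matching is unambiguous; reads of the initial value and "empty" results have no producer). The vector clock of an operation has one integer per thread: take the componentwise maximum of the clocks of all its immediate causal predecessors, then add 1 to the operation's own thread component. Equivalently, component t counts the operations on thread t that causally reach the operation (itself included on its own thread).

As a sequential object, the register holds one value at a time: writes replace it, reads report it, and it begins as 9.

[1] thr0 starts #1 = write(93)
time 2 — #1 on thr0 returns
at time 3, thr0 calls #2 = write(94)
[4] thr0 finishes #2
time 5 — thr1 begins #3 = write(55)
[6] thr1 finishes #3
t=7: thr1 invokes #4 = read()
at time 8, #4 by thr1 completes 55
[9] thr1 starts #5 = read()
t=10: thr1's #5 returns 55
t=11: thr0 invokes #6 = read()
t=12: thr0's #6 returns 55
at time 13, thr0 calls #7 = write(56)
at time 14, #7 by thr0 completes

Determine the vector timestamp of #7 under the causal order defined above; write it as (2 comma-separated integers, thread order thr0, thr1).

(4, 1)

invoked at 5, #3 has no predecessors; its own thr1 bump gives (0, 1)
invoked at 1, #1 has no predecessors; its own thr0 bump gives (1, 0)
#4 (invocation 7): componentwise max over VC(#3)=(0, 1), +1 at thr1, giving (0, 2)
#2 (invocation 3): componentwise max over VC(#1)=(1, 0), +1 at thr0, giving (2, 0)
#5 (invocation 9): componentwise max over VC(#3)=(0, 1), VC(#4)=(0, 2), +1 at thr1, giving (0, 3)
#6 (invocation 11): componentwise max over VC(#2)=(2, 0), VC(#3)=(0, 1), +1 at thr0, giving (3, 1)
#7 (invocation 13): componentwise max over VC(#6)=(3, 1), +1 at thr0, giving (4, 1)
target: VC(#7) = (4, 1)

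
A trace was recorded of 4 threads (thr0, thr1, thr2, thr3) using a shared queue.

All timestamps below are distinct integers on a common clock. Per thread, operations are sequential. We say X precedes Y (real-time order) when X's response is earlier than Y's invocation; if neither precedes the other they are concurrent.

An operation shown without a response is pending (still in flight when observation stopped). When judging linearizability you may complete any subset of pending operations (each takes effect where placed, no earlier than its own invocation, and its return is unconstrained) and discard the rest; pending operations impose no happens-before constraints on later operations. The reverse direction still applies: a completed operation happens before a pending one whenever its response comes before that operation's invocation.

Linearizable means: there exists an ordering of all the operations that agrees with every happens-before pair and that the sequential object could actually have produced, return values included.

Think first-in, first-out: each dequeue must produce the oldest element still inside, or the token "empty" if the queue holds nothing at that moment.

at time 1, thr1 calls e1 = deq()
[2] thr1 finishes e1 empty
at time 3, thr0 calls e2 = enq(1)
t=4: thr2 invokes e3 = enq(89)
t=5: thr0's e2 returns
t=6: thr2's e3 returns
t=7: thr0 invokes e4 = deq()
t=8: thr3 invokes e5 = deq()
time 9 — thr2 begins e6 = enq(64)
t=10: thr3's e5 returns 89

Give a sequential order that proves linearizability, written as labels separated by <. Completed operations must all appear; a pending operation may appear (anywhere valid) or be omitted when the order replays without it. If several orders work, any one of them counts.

step 1: e1 deq() → empty — queue <>
step 2: e2 enq(1) — queue <1>
step 3: e3 enq(89) — queue <1,89>
step 4: e4 deq() (pending, included) — queue <89>
step 5: e5 deq() → 89 — queue <>

e1 < e2 < e3 < e4 < e5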